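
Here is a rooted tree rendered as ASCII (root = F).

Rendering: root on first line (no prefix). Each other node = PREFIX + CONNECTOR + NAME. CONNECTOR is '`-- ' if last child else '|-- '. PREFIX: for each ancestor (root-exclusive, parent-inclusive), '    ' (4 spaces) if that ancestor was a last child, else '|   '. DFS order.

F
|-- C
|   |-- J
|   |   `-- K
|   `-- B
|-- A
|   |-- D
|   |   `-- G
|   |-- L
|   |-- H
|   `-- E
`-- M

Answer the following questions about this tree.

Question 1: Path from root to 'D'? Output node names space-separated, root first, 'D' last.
Answer: F A D

Derivation:
Walk down from root: F -> A -> D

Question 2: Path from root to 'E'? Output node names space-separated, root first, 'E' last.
Answer: F A E

Derivation:
Walk down from root: F -> A -> E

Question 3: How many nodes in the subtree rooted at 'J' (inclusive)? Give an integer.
Answer: 2

Derivation:
Subtree rooted at J contains: J, K
Count = 2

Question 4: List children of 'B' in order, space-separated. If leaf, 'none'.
Node B's children (from adjacency): (leaf)

Answer: none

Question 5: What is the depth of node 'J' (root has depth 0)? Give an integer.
Path from root to J: F -> C -> J
Depth = number of edges = 2

Answer: 2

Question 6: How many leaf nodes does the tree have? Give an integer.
Leaves (nodes with no children): B, E, G, H, K, L, M

Answer: 7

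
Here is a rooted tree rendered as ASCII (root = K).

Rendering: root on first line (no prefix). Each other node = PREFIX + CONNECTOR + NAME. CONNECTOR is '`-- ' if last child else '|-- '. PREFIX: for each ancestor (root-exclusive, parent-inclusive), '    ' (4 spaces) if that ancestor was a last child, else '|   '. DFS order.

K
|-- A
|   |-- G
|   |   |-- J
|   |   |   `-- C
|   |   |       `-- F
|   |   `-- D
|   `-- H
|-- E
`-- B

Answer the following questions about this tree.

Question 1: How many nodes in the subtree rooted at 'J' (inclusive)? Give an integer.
Answer: 3

Derivation:
Subtree rooted at J contains: C, F, J
Count = 3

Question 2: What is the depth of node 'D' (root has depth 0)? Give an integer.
Answer: 3

Derivation:
Path from root to D: K -> A -> G -> D
Depth = number of edges = 3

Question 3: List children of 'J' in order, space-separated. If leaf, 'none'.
Answer: C

Derivation:
Node J's children (from adjacency): C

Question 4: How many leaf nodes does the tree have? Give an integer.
Leaves (nodes with no children): B, D, E, F, H

Answer: 5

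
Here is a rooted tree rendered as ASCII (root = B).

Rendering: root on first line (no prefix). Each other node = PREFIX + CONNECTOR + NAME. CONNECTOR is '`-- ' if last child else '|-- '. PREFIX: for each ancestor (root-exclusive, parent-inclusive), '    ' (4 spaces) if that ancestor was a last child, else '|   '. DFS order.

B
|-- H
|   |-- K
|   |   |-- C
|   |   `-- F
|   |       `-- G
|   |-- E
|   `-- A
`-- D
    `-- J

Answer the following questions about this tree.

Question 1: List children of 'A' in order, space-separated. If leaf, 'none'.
Answer: none

Derivation:
Node A's children (from adjacency): (leaf)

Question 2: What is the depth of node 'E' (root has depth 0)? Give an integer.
Path from root to E: B -> H -> E
Depth = number of edges = 2

Answer: 2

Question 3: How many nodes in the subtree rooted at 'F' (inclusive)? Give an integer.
Answer: 2

Derivation:
Subtree rooted at F contains: F, G
Count = 2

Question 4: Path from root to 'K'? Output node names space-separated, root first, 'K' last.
Walk down from root: B -> H -> K

Answer: B H K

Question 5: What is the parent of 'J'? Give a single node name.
Scan adjacency: J appears as child of D

Answer: D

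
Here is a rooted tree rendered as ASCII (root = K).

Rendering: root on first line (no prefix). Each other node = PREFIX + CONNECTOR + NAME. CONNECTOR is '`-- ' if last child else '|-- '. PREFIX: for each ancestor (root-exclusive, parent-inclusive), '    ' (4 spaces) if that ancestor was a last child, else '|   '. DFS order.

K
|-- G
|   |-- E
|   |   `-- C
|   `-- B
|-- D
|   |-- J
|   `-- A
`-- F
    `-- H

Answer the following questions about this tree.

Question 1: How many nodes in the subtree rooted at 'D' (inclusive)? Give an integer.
Subtree rooted at D contains: A, D, J
Count = 3

Answer: 3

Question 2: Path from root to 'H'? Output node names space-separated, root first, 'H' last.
Answer: K F H

Derivation:
Walk down from root: K -> F -> H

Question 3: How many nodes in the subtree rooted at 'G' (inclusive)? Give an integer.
Subtree rooted at G contains: B, C, E, G
Count = 4

Answer: 4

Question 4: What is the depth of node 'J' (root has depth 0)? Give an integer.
Path from root to J: K -> D -> J
Depth = number of edges = 2

Answer: 2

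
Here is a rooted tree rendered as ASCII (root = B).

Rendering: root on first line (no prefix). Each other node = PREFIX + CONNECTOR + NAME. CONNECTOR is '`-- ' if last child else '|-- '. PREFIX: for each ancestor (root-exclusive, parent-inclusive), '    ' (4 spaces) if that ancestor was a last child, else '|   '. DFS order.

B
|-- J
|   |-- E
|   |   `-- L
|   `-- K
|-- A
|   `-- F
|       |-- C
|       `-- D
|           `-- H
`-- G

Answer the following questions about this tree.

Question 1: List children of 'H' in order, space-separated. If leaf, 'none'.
Node H's children (from adjacency): (leaf)

Answer: none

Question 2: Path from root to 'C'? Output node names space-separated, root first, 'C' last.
Answer: B A F C

Derivation:
Walk down from root: B -> A -> F -> C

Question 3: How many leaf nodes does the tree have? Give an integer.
Answer: 5

Derivation:
Leaves (nodes with no children): C, G, H, K, L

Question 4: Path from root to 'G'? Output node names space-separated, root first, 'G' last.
Answer: B G

Derivation:
Walk down from root: B -> G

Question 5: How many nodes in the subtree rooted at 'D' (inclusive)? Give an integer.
Subtree rooted at D contains: D, H
Count = 2

Answer: 2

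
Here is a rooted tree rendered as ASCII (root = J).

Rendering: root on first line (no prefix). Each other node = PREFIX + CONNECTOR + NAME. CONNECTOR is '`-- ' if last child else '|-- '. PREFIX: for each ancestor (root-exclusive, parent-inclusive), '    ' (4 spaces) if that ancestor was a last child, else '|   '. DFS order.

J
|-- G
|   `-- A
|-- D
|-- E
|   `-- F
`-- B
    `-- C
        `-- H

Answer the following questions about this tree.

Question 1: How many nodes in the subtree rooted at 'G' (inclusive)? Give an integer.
Subtree rooted at G contains: A, G
Count = 2

Answer: 2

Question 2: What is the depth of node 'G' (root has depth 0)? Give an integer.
Path from root to G: J -> G
Depth = number of edges = 1

Answer: 1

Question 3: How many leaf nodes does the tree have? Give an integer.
Leaves (nodes with no children): A, D, F, H

Answer: 4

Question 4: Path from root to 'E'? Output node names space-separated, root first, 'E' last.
Walk down from root: J -> E

Answer: J E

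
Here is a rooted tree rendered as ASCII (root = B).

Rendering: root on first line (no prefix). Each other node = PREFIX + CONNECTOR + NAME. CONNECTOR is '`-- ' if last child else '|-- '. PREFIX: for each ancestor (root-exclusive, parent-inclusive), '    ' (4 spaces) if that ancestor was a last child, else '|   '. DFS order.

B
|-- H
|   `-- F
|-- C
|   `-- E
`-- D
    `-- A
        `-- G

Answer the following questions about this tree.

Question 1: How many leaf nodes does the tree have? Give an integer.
Leaves (nodes with no children): E, F, G

Answer: 3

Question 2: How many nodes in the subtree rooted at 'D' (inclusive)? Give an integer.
Subtree rooted at D contains: A, D, G
Count = 3

Answer: 3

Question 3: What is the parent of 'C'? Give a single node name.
Scan adjacency: C appears as child of B

Answer: B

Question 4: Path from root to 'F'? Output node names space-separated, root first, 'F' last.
Walk down from root: B -> H -> F

Answer: B H F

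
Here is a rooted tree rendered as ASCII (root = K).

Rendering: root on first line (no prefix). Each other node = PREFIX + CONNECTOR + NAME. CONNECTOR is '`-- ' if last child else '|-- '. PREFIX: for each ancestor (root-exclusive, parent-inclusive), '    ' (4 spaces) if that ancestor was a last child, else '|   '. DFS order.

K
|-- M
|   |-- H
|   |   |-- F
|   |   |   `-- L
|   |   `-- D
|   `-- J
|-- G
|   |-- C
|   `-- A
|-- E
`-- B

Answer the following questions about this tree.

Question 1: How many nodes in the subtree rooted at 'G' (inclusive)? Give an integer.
Subtree rooted at G contains: A, C, G
Count = 3

Answer: 3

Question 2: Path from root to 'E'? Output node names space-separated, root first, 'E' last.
Walk down from root: K -> E

Answer: K E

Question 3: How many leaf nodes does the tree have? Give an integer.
Leaves (nodes with no children): A, B, C, D, E, J, L

Answer: 7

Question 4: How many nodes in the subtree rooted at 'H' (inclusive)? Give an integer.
Subtree rooted at H contains: D, F, H, L
Count = 4

Answer: 4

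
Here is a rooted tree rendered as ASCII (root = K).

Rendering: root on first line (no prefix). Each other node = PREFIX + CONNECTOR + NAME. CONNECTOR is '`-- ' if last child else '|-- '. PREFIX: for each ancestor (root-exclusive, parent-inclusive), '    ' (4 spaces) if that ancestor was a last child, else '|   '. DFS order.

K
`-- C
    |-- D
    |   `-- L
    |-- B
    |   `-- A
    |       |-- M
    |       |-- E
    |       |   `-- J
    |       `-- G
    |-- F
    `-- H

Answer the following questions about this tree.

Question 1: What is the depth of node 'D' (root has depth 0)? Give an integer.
Path from root to D: K -> C -> D
Depth = number of edges = 2

Answer: 2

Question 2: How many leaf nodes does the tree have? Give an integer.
Leaves (nodes with no children): F, G, H, J, L, M

Answer: 6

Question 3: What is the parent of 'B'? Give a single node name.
Answer: C

Derivation:
Scan adjacency: B appears as child of C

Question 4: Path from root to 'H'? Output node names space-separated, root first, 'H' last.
Walk down from root: K -> C -> H

Answer: K C H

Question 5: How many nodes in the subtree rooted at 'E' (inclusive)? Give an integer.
Answer: 2

Derivation:
Subtree rooted at E contains: E, J
Count = 2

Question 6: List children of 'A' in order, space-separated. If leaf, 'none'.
Answer: M E G

Derivation:
Node A's children (from adjacency): M, E, G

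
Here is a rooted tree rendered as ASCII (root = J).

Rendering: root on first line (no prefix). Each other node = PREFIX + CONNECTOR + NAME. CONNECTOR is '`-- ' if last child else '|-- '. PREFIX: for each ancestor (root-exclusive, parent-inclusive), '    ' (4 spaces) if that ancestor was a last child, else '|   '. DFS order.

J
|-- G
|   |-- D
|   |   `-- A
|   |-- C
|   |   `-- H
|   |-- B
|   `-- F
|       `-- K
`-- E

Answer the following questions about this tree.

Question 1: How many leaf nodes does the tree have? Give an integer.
Leaves (nodes with no children): A, B, E, H, K

Answer: 5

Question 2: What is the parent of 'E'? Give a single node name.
Scan adjacency: E appears as child of J

Answer: J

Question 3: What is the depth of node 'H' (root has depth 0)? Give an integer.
Answer: 3

Derivation:
Path from root to H: J -> G -> C -> H
Depth = number of edges = 3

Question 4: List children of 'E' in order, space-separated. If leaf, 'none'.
Answer: none

Derivation:
Node E's children (from adjacency): (leaf)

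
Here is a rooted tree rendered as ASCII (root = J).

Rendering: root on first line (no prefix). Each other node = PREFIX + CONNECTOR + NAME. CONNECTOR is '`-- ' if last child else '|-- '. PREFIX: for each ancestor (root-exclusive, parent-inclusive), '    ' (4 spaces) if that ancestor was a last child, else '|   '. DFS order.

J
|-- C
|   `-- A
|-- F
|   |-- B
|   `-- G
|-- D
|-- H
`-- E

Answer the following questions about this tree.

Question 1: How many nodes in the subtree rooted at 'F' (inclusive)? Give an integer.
Subtree rooted at F contains: B, F, G
Count = 3

Answer: 3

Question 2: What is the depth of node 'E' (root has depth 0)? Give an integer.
Path from root to E: J -> E
Depth = number of edges = 1

Answer: 1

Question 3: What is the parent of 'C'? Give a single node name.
Answer: J

Derivation:
Scan adjacency: C appears as child of J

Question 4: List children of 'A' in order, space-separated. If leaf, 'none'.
Node A's children (from adjacency): (leaf)

Answer: none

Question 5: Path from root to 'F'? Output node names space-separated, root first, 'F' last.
Answer: J F

Derivation:
Walk down from root: J -> F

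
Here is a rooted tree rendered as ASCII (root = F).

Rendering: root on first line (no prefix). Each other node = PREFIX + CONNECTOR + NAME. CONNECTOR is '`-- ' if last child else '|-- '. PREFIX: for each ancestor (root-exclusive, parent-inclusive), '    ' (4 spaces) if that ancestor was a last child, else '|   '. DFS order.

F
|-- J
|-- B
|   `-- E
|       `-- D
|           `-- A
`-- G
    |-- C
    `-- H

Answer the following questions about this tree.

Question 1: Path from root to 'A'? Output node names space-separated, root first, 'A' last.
Answer: F B E D A

Derivation:
Walk down from root: F -> B -> E -> D -> A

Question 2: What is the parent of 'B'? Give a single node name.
Answer: F

Derivation:
Scan adjacency: B appears as child of F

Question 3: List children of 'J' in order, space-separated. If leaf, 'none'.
Answer: none

Derivation:
Node J's children (from adjacency): (leaf)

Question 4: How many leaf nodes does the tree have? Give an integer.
Answer: 4

Derivation:
Leaves (nodes with no children): A, C, H, J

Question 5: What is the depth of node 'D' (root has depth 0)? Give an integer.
Path from root to D: F -> B -> E -> D
Depth = number of edges = 3

Answer: 3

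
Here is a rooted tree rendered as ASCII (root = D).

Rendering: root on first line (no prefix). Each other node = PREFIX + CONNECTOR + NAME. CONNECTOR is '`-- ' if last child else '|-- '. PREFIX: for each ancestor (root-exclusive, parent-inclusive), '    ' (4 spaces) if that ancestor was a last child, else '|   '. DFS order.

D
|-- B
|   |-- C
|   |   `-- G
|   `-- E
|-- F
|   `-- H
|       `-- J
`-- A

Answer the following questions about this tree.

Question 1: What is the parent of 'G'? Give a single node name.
Scan adjacency: G appears as child of C

Answer: C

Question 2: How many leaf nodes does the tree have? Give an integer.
Leaves (nodes with no children): A, E, G, J

Answer: 4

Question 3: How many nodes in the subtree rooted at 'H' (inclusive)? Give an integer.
Answer: 2

Derivation:
Subtree rooted at H contains: H, J
Count = 2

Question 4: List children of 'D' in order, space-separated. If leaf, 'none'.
Answer: B F A

Derivation:
Node D's children (from adjacency): B, F, A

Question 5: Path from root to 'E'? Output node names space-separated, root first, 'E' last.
Answer: D B E

Derivation:
Walk down from root: D -> B -> E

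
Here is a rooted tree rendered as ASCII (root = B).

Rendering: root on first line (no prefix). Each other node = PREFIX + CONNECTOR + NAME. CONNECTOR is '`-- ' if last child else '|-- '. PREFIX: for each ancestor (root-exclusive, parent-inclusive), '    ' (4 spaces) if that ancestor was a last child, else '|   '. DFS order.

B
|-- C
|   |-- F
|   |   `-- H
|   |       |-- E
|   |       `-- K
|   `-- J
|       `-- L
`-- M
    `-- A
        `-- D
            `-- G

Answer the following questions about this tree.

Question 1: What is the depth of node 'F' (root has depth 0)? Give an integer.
Path from root to F: B -> C -> F
Depth = number of edges = 2

Answer: 2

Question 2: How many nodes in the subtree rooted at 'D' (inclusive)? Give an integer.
Subtree rooted at D contains: D, G
Count = 2

Answer: 2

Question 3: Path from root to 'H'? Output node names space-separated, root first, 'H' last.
Answer: B C F H

Derivation:
Walk down from root: B -> C -> F -> H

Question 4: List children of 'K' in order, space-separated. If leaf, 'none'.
Answer: none

Derivation:
Node K's children (from adjacency): (leaf)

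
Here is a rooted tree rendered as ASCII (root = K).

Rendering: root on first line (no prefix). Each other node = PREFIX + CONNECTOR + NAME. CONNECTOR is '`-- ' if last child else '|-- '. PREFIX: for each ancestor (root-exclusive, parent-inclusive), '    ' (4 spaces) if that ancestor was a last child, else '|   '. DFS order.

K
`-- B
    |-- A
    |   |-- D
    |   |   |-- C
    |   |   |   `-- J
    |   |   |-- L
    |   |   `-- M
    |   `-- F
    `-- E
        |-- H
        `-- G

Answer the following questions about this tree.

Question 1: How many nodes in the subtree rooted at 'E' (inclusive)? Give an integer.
Subtree rooted at E contains: E, G, H
Count = 3

Answer: 3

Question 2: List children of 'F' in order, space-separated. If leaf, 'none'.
Answer: none

Derivation:
Node F's children (from adjacency): (leaf)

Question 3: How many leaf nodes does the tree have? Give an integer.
Answer: 6

Derivation:
Leaves (nodes with no children): F, G, H, J, L, M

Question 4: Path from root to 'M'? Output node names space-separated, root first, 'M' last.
Answer: K B A D M

Derivation:
Walk down from root: K -> B -> A -> D -> M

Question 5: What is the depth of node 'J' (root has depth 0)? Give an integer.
Answer: 5

Derivation:
Path from root to J: K -> B -> A -> D -> C -> J
Depth = number of edges = 5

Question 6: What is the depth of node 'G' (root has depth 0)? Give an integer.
Answer: 3

Derivation:
Path from root to G: K -> B -> E -> G
Depth = number of edges = 3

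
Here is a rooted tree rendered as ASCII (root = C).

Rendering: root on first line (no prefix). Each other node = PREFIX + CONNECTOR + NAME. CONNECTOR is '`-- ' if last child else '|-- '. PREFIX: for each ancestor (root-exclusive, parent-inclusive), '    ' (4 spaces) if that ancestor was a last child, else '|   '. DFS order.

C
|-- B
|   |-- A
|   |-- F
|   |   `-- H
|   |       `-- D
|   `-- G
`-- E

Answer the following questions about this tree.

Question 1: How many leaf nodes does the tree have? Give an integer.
Answer: 4

Derivation:
Leaves (nodes with no children): A, D, E, G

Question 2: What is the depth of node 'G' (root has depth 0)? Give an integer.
Path from root to G: C -> B -> G
Depth = number of edges = 2

Answer: 2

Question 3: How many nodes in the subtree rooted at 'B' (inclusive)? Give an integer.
Answer: 6

Derivation:
Subtree rooted at B contains: A, B, D, F, G, H
Count = 6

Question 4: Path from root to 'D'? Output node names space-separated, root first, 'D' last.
Walk down from root: C -> B -> F -> H -> D

Answer: C B F H D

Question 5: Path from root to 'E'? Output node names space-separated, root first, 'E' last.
Walk down from root: C -> E

Answer: C E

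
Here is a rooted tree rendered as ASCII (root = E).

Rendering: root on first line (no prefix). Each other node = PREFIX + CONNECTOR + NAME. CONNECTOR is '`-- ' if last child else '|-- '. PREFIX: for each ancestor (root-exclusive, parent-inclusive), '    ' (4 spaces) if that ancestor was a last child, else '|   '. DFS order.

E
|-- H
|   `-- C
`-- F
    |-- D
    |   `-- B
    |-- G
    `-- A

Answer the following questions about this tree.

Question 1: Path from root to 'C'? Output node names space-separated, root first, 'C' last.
Answer: E H C

Derivation:
Walk down from root: E -> H -> C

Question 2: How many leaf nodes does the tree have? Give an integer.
Leaves (nodes with no children): A, B, C, G

Answer: 4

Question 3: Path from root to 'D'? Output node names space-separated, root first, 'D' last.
Walk down from root: E -> F -> D

Answer: E F D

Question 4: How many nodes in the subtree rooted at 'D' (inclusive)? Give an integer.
Subtree rooted at D contains: B, D
Count = 2

Answer: 2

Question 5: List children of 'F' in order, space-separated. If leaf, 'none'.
Answer: D G A

Derivation:
Node F's children (from adjacency): D, G, A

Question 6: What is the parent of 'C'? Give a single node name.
Scan adjacency: C appears as child of H

Answer: H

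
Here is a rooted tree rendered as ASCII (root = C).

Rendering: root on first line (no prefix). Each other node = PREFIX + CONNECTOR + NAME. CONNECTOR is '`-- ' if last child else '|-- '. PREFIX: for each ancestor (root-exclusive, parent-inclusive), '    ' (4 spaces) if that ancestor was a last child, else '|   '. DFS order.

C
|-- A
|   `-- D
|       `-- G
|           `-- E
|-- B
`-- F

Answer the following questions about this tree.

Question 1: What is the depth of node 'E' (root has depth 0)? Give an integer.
Answer: 4

Derivation:
Path from root to E: C -> A -> D -> G -> E
Depth = number of edges = 4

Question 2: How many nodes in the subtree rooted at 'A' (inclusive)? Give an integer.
Subtree rooted at A contains: A, D, E, G
Count = 4

Answer: 4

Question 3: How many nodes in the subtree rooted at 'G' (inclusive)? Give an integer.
Subtree rooted at G contains: E, G
Count = 2

Answer: 2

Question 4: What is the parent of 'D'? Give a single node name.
Answer: A

Derivation:
Scan adjacency: D appears as child of A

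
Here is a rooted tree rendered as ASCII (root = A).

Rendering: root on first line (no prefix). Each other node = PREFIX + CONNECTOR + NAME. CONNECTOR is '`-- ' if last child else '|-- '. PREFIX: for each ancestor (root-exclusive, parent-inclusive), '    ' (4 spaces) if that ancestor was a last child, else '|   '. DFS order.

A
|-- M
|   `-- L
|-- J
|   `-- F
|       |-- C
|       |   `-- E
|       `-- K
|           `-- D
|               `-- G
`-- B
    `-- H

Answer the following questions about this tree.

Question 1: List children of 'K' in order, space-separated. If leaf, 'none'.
Node K's children (from adjacency): D

Answer: D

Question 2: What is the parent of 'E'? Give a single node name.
Answer: C

Derivation:
Scan adjacency: E appears as child of C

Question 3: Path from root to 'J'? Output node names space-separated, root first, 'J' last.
Answer: A J

Derivation:
Walk down from root: A -> J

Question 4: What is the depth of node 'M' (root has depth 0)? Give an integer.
Path from root to M: A -> M
Depth = number of edges = 1

Answer: 1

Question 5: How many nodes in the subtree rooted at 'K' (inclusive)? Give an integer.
Answer: 3

Derivation:
Subtree rooted at K contains: D, G, K
Count = 3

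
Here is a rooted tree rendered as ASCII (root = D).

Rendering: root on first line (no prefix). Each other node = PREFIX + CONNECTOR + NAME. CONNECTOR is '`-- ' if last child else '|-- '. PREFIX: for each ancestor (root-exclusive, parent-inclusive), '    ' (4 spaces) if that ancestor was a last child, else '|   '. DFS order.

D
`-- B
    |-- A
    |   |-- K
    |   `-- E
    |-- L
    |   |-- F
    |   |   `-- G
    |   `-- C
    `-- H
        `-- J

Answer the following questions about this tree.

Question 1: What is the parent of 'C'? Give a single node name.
Scan adjacency: C appears as child of L

Answer: L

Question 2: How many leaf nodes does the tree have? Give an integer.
Answer: 5

Derivation:
Leaves (nodes with no children): C, E, G, J, K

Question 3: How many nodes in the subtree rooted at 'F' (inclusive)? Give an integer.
Subtree rooted at F contains: F, G
Count = 2

Answer: 2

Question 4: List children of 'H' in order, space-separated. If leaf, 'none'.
Node H's children (from adjacency): J

Answer: J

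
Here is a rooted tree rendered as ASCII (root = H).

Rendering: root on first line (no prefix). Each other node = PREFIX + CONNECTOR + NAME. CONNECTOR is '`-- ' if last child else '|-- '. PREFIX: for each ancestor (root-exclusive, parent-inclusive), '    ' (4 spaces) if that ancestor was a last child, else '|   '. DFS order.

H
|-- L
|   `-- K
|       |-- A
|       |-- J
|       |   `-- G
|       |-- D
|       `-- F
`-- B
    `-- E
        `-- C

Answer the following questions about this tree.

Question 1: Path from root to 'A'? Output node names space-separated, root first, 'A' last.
Walk down from root: H -> L -> K -> A

Answer: H L K A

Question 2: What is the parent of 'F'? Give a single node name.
Answer: K

Derivation:
Scan adjacency: F appears as child of K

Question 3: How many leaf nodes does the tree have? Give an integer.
Leaves (nodes with no children): A, C, D, F, G

Answer: 5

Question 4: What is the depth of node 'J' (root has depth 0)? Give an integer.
Answer: 3

Derivation:
Path from root to J: H -> L -> K -> J
Depth = number of edges = 3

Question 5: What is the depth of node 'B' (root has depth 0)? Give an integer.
Answer: 1

Derivation:
Path from root to B: H -> B
Depth = number of edges = 1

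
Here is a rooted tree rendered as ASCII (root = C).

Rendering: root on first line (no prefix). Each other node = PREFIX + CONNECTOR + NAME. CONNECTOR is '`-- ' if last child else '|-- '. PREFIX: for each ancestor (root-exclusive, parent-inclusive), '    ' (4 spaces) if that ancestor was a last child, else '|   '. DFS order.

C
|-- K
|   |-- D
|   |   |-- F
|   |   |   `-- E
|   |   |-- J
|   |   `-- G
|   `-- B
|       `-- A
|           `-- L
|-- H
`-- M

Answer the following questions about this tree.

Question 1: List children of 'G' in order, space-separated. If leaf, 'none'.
Node G's children (from adjacency): (leaf)

Answer: none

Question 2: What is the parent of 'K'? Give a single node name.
Answer: C

Derivation:
Scan adjacency: K appears as child of C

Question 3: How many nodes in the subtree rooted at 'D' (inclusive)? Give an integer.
Answer: 5

Derivation:
Subtree rooted at D contains: D, E, F, G, J
Count = 5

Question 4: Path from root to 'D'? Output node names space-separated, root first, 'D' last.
Walk down from root: C -> K -> D

Answer: C K D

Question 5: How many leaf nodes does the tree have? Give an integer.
Answer: 6

Derivation:
Leaves (nodes with no children): E, G, H, J, L, M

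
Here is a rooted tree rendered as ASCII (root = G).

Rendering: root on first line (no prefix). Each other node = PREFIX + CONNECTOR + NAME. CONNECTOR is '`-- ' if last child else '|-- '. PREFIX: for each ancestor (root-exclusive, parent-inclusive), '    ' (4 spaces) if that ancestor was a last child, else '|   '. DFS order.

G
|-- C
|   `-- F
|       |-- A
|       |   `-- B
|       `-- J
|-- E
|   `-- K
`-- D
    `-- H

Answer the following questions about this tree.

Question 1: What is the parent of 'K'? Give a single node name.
Answer: E

Derivation:
Scan adjacency: K appears as child of E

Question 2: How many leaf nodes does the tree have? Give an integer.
Leaves (nodes with no children): B, H, J, K

Answer: 4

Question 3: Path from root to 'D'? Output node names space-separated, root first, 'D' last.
Walk down from root: G -> D

Answer: G D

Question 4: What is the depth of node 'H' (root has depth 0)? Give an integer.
Path from root to H: G -> D -> H
Depth = number of edges = 2

Answer: 2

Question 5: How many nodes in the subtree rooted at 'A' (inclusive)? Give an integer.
Answer: 2

Derivation:
Subtree rooted at A contains: A, B
Count = 2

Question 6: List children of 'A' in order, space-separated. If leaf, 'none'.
Answer: B

Derivation:
Node A's children (from adjacency): B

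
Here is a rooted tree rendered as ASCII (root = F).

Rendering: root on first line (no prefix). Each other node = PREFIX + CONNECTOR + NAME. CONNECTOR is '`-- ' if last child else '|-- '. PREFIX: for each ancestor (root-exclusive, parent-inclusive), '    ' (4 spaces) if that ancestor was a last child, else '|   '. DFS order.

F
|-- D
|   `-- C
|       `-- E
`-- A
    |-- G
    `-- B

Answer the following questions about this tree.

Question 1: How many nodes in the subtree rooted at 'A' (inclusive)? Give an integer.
Answer: 3

Derivation:
Subtree rooted at A contains: A, B, G
Count = 3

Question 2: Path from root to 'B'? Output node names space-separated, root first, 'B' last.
Answer: F A B

Derivation:
Walk down from root: F -> A -> B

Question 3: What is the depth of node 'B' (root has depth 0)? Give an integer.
Path from root to B: F -> A -> B
Depth = number of edges = 2

Answer: 2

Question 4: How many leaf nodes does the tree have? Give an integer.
Leaves (nodes with no children): B, E, G

Answer: 3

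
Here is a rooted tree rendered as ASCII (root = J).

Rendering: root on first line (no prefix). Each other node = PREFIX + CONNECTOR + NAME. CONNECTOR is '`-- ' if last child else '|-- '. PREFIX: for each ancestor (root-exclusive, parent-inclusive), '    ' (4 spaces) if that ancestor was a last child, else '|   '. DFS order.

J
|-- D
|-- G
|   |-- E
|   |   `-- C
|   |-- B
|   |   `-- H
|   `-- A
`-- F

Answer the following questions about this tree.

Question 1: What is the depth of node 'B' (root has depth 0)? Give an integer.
Path from root to B: J -> G -> B
Depth = number of edges = 2

Answer: 2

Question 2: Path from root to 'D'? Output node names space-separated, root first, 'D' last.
Walk down from root: J -> D

Answer: J D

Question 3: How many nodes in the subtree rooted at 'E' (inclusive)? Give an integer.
Subtree rooted at E contains: C, E
Count = 2

Answer: 2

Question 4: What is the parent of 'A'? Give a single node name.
Scan adjacency: A appears as child of G

Answer: G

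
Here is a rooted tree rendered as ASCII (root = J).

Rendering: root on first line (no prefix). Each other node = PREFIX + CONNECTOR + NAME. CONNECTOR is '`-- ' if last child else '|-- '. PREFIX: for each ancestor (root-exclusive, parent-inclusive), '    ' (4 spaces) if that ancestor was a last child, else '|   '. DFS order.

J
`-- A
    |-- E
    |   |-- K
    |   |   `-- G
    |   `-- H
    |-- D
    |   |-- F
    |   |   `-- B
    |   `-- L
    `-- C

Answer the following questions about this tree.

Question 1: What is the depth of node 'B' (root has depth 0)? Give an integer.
Answer: 4

Derivation:
Path from root to B: J -> A -> D -> F -> B
Depth = number of edges = 4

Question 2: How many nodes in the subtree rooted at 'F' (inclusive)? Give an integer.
Answer: 2

Derivation:
Subtree rooted at F contains: B, F
Count = 2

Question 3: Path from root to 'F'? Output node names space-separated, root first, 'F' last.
Answer: J A D F

Derivation:
Walk down from root: J -> A -> D -> F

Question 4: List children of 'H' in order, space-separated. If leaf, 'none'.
Answer: none

Derivation:
Node H's children (from adjacency): (leaf)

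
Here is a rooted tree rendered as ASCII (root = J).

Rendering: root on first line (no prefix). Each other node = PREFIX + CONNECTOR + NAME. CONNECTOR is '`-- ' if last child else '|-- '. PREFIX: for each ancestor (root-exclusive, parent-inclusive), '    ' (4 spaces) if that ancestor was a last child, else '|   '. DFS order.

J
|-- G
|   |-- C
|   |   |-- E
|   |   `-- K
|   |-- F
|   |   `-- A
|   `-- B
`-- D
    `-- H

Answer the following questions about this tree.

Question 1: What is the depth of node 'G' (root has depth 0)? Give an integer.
Path from root to G: J -> G
Depth = number of edges = 1

Answer: 1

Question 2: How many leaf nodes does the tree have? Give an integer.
Answer: 5

Derivation:
Leaves (nodes with no children): A, B, E, H, K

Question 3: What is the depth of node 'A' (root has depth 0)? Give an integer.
Path from root to A: J -> G -> F -> A
Depth = number of edges = 3

Answer: 3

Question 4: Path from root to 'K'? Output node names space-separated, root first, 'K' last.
Answer: J G C K

Derivation:
Walk down from root: J -> G -> C -> K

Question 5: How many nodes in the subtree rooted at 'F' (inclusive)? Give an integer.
Answer: 2

Derivation:
Subtree rooted at F contains: A, F
Count = 2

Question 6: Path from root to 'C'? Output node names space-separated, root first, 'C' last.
Answer: J G C

Derivation:
Walk down from root: J -> G -> C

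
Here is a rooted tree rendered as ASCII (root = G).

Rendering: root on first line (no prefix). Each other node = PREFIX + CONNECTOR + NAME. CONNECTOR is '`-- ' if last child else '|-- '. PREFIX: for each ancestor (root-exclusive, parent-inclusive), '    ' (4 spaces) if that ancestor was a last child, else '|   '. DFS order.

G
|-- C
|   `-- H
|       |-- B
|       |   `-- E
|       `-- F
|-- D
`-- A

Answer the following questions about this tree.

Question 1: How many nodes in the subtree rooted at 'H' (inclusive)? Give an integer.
Subtree rooted at H contains: B, E, F, H
Count = 4

Answer: 4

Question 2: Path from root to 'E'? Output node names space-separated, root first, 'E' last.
Answer: G C H B E

Derivation:
Walk down from root: G -> C -> H -> B -> E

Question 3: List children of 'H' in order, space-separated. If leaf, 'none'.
Answer: B F

Derivation:
Node H's children (from adjacency): B, F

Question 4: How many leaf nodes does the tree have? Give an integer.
Leaves (nodes with no children): A, D, E, F

Answer: 4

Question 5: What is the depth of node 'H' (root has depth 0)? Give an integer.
Path from root to H: G -> C -> H
Depth = number of edges = 2

Answer: 2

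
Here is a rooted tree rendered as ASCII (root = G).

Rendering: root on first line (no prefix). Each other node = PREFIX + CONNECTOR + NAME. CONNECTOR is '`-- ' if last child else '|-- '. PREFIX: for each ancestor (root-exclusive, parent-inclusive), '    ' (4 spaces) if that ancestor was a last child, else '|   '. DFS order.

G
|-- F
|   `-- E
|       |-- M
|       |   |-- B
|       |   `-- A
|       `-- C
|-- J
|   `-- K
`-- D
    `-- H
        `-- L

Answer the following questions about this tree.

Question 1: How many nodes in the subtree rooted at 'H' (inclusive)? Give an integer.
Subtree rooted at H contains: H, L
Count = 2

Answer: 2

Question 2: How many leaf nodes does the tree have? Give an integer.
Leaves (nodes with no children): A, B, C, K, L

Answer: 5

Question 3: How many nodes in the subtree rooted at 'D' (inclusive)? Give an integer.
Answer: 3

Derivation:
Subtree rooted at D contains: D, H, L
Count = 3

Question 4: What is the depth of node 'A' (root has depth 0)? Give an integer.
Path from root to A: G -> F -> E -> M -> A
Depth = number of edges = 4

Answer: 4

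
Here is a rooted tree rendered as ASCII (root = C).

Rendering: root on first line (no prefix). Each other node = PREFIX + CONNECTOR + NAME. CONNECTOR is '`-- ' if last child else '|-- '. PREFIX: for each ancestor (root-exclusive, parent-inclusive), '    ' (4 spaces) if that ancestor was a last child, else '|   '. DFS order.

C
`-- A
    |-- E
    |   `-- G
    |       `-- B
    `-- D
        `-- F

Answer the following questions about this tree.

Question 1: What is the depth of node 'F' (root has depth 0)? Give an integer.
Answer: 3

Derivation:
Path from root to F: C -> A -> D -> F
Depth = number of edges = 3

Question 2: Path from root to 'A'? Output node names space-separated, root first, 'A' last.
Walk down from root: C -> A

Answer: C A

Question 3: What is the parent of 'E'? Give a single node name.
Scan adjacency: E appears as child of A

Answer: A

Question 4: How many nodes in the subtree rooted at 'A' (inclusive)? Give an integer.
Subtree rooted at A contains: A, B, D, E, F, G
Count = 6

Answer: 6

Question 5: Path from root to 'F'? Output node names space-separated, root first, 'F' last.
Answer: C A D F

Derivation:
Walk down from root: C -> A -> D -> F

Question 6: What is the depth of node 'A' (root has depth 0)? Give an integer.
Answer: 1

Derivation:
Path from root to A: C -> A
Depth = number of edges = 1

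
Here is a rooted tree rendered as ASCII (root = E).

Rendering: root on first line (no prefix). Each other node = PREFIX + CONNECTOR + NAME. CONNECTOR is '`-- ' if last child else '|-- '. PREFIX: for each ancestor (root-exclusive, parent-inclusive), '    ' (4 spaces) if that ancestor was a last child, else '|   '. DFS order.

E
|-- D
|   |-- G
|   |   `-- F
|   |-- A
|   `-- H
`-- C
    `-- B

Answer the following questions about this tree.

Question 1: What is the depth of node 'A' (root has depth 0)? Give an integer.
Answer: 2

Derivation:
Path from root to A: E -> D -> A
Depth = number of edges = 2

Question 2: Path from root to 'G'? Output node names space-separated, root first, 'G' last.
Answer: E D G

Derivation:
Walk down from root: E -> D -> G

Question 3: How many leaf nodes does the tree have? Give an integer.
Leaves (nodes with no children): A, B, F, H

Answer: 4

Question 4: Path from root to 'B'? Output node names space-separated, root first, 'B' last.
Walk down from root: E -> C -> B

Answer: E C B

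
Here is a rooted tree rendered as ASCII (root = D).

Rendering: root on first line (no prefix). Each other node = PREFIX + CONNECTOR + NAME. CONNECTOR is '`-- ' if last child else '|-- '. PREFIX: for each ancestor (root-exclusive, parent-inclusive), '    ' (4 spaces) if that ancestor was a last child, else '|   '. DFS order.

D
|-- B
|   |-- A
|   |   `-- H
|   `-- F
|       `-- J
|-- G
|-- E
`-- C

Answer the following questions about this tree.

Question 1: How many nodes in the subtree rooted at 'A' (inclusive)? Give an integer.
Subtree rooted at A contains: A, H
Count = 2

Answer: 2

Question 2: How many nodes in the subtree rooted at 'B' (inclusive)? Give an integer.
Subtree rooted at B contains: A, B, F, H, J
Count = 5

Answer: 5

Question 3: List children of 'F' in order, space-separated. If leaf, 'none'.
Answer: J

Derivation:
Node F's children (from adjacency): J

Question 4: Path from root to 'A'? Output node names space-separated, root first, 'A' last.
Walk down from root: D -> B -> A

Answer: D B A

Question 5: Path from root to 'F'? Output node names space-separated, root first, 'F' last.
Answer: D B F

Derivation:
Walk down from root: D -> B -> F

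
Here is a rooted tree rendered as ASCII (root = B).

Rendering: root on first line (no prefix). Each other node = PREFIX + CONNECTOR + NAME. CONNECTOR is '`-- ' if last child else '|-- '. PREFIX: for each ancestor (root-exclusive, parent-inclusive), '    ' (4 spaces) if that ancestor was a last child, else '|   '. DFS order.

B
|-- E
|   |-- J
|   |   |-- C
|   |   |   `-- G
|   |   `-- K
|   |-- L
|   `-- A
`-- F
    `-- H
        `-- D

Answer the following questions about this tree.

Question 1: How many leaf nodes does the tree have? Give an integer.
Leaves (nodes with no children): A, D, G, K, L

Answer: 5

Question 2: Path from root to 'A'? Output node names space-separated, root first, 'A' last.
Answer: B E A

Derivation:
Walk down from root: B -> E -> A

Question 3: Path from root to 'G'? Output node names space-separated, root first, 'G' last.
Answer: B E J C G

Derivation:
Walk down from root: B -> E -> J -> C -> G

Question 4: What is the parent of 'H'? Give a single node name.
Answer: F

Derivation:
Scan adjacency: H appears as child of F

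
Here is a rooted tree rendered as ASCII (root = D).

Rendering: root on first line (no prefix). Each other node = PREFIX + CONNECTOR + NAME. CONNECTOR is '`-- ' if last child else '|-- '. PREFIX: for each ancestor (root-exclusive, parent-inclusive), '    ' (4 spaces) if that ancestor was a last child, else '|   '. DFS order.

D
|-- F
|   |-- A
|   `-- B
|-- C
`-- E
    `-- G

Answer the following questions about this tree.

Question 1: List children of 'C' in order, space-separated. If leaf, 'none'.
Node C's children (from adjacency): (leaf)

Answer: none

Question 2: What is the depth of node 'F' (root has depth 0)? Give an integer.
Answer: 1

Derivation:
Path from root to F: D -> F
Depth = number of edges = 1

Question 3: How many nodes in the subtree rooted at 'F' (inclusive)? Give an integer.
Answer: 3

Derivation:
Subtree rooted at F contains: A, B, F
Count = 3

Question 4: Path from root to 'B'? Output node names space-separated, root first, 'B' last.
Answer: D F B

Derivation:
Walk down from root: D -> F -> B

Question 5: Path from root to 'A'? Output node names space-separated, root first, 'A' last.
Answer: D F A

Derivation:
Walk down from root: D -> F -> A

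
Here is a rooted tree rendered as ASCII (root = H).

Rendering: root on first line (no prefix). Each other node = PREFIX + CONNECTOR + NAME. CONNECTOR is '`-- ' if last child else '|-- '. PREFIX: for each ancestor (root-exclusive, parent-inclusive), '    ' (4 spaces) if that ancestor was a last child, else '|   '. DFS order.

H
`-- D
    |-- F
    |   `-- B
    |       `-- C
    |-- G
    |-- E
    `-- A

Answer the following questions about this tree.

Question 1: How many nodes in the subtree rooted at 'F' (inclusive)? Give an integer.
Answer: 3

Derivation:
Subtree rooted at F contains: B, C, F
Count = 3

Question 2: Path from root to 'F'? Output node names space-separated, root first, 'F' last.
Walk down from root: H -> D -> F

Answer: H D F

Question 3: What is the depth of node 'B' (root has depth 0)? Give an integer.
Answer: 3

Derivation:
Path from root to B: H -> D -> F -> B
Depth = number of edges = 3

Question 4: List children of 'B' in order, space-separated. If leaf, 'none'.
Node B's children (from adjacency): C

Answer: C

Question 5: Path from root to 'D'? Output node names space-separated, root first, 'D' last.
Answer: H D

Derivation:
Walk down from root: H -> D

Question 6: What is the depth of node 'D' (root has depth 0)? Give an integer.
Path from root to D: H -> D
Depth = number of edges = 1

Answer: 1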